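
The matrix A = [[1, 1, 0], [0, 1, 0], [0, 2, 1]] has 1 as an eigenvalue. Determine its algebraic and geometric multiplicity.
algebraic multiplicity 3, geometric multiplicity 2

The characteristic polynomial is (x - 1)^3, so the factor x - 1 appears with exponent 3: the algebraic multiplicity is 3.

rank(A - I) = 1, so the eigenspace has dimension 3 - 1 = 2: the geometric multiplicity is 2.

Since 2 < 3, A is not diagonalizable.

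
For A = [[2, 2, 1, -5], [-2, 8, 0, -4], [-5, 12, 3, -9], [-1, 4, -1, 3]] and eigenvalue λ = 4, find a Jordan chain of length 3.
v_1 = [[0, 2, 7, 2]]^T, v_2 = [[1, 0, -1, -1]]^T, v_3 = [[2, 2, 5, 1]]^T

We seek v_1 ∈ ker((A - 4I)^3) \ ker((A - 4I)^2), then set v_{i+1} = (A - 4I) v_i.

One such chain is v_1 = [[0, 2, 7, 2]]^T, v_2 = [[1, 0, -1, -1]]^T, v_3 = [[2, 2, 5, 1]]^T. Check: (A - 4I) v_3 = [[0, 0, 0, 0]]^T = 0.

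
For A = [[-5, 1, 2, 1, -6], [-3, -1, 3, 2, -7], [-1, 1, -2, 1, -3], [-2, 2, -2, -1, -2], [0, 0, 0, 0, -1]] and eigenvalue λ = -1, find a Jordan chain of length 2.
We seek v_1 ∈ ker((A + I)^2) \ ker(A + I), then set v_{i+1} = (A + I) v_i.

One such chain is v_1 = [[0, 0, 0, 1, 0]]^T, v_2 = [[1, 2, 1, 0, 0]]^T. Check: (A + I) v_2 = [[0, 0, 0, 0, 0]]^T = 0.

v_1 = [[0, 0, 0, 1, 0]]^T, v_2 = [[1, 2, 1, 0, 0]]^T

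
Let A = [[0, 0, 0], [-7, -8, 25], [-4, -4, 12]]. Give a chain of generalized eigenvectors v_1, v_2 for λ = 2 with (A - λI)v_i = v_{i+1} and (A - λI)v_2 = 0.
We seek v_1 ∈ ker((A - 2I)^2) \ ker(A - 2I), then set v_{i+1} = (A - 2I) v_i.

One such chain is v_1 = [[0, 2, 1]]^T, v_2 = [[0, 5, 2]]^T. Check: (A - 2I) v_2 = [[0, 0, 0]]^T = 0.

v_1 = [[0, 2, 1]]^T, v_2 = [[0, 5, 2]]^T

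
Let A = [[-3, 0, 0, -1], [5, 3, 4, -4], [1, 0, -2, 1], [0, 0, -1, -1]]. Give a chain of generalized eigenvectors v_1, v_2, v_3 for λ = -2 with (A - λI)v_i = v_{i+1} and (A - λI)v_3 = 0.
We seek v_1 ∈ ker((A + 2I)^3) \ ker((A + 2I)^2), then set v_{i+1} = (A + 2I) v_i.

One such chain is v_1 = [[0, 0, 1, 1]]^T, v_2 = [[-1, 0, 1, 0]]^T, v_3 = [[1, -1, -1, -1]]^T. Check: (A + 2I) v_3 = [[0, 0, 0, 0]]^T = 0.

v_1 = [[0, 0, 1, 1]]^T, v_2 = [[-1, 0, 1, 0]]^T, v_3 = [[1, -1, -1, -1]]^T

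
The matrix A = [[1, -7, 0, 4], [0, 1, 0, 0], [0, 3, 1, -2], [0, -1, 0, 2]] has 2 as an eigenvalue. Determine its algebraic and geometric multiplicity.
algebraic multiplicity 1, geometric multiplicity 1

The characteristic polynomial is (x - 2)(x - 1)^3, so the factor x - 2 appears with exponent 1: the algebraic multiplicity is 1.

rank(A - 2I) = 3, so the eigenspace has dimension 4 - 3 = 1: the geometric multiplicity is 1.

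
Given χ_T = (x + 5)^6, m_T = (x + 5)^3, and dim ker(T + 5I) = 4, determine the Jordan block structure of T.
λ = -5: algebraic multiplicity 6 (exponent in χ_T), largest block size 3 (exponent in m_T), 4 blocks (geometric multiplicity). These force block sizes [3, 1, 1, 1].

Jordan blocks: (-5, 3), (-5, 1), (-5, 1), (-5, 1)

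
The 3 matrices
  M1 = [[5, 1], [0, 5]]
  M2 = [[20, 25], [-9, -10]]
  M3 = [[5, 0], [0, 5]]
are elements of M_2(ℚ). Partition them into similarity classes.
Characteristic polynomials: χ_{M1} = (x - 5)^2, χ_{M2} = (x - 5)^2, χ_{M3} = (x - 5)^2.

{M1, M2}: invariant factors (x - 5)^2.

{M3}: invariant factors x - 5, x - 5.

Matrices are similar if and only if their invariant-factor lists agree; the partition into similarity classes is {M1, M2}, {M3}.

2 classes: {M1, M2}, {M3}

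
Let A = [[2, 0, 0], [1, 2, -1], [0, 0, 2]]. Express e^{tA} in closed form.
e^{tA} = [[e^{2*t}, 0, 0], [t*e^{2*t}, e^{2*t}, -t*e^{2*t}], [0, 0, e^{2*t}]]

A has Jordan form J = [[2, 1, 0], [0, 2, 0], [0, 0, 2]] with A = PJP^{-1}, so e^{tA} = P e^{tJ} P^{-1}.

For a Jordan block J_k(λ), e^{tJ_k(λ)} = e^{λt} · (I + tN + t^2 N^2/2! + ... + t^{k-1} N^{k-1}/(k-1)!) where N is the nilpotent superdiagonal part.

Assembling the blocks and conjugating back gives the entries of e^{tA} as shown above.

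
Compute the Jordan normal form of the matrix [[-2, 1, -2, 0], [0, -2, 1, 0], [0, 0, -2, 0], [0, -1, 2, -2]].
The characteristic polynomial is det(xI - A) = (x + 2)^4, so the eigenvalues are -2 (algebraic multiplicity 4).

For λ = -2: rank(A + 2I) = 2, rank((A + 2I)^2) = 1, rank((A + 2I)^3) = 0. The eigenspace has dimension 4 - 2 = 2, so there are 2 Jordan blocks; the rank sequence gives block sizes [3, 1].

Assembling the blocks gives the Jordan form J above.

J = [[-2, 1, 0, 0], [0, -2, 1, 0], [0, 0, -2, 0], [0, 0, 0, -2]]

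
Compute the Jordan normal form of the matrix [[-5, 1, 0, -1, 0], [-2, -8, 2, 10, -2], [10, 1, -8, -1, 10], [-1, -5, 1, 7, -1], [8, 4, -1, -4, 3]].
J = [[-5, 1, 0, 0, 0], [0, -5, 1, 0, 0], [0, 0, -5, 0, 0], [0, 0, 0, 2, 0], [0, 0, 0, 0, 2]]

The characteristic polynomial is det(xI - A) = (x - 2)^2(x + 5)^3, so the eigenvalues are -5 (algebraic multiplicity 3), 2 (algebraic multiplicity 2).

For λ = -5: rank(A + 5I) = 4, rank((A + 5I)^2) = 3, rank((A + 5I)^3) = 2. The eigenspace has dimension 5 - 4 = 1, so there is 1 Jordan block; the rank sequence gives block sizes [3].

For λ = 2: rank(A - 2I) = 3. The eigenspace has dimension 5 - 3 = 2, so there are 2 Jordan blocks; the rank sequence gives block sizes [1, 1].

Assembling the blocks gives the Jordan form J above.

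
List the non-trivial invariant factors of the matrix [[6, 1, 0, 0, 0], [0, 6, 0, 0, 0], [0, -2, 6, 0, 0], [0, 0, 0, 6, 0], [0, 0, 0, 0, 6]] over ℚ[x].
x - 6, x - 6, x - 6, (x - 6)^2

The Jordan structure of A has elementary divisors (x - 6)^2, (x - 6), (x - 6), (x - 6). Arranging the block sizes at each eigenvalue in decreasing order and taking row products gives the invariant factors.

Invariant factors (smallest first, each dividing the next): x - 6, x - 6, x - 6, (x - 6)^2.

Check: the last factor (x - 6)^2 is the minimal polynomial, and the product (x - 6)^5 is the characteristic polynomial.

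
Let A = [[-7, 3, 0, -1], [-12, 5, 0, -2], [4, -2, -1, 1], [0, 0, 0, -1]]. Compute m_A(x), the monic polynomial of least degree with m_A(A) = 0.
The characteristic polynomial factors as (x + 1)^4. The minimal polynomial is ∏(x - λ)^{k_λ} where k_λ is the size of the largest Jordan block at λ.

For λ = -1: rank(A + I) = 2, and the largest Jordan block has size 2 (the smallest k with rank((A + I)^k) = rank((A + I)^(k+1))).

So m_A(x) = (x + 1)^2.

m_A(x) = (x + 1)^2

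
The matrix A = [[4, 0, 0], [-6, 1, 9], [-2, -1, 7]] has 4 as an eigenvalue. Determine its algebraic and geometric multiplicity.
The characteristic polynomial is (x - 4)^3, so the factor x - 4 appears with exponent 3: the algebraic multiplicity is 3.

rank(A - 4I) = 1, so the eigenspace has dimension 3 - 1 = 2: the geometric multiplicity is 2.

Since 2 < 3, A is not diagonalizable.

algebraic multiplicity 3, geometric multiplicity 2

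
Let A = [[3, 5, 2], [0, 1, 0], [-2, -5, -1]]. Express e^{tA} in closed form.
A has Jordan form J = [[1, 1, 0], [0, 1, 0], [0, 0, 1]] with A = PJP^{-1}, so e^{tA} = P e^{tJ} P^{-1}.

For a Jordan block J_k(λ), e^{tJ_k(λ)} = e^{λt} · (I + tN + t^2 N^2/2! + ... + t^{k-1} N^{k-1}/(k-1)!) where N is the nilpotent superdiagonal part.

Assembling the blocks and conjugating back gives the entries of e^{tA} as shown above.

e^{tA} = [[(2*t + 1)*e^{t}, 5*t*e^{t}, 2*t*e^{t}], [0, e^{t}, 0], [-2*t*e^{t}, -5*t*e^{t}, (1 - 2*t)*e^{t}]]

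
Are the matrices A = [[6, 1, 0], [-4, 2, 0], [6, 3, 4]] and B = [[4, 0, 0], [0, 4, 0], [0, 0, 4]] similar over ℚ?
No.

Both have characteristic polynomial (x - 4)^3, but the minimal polynomial of A is (x - 4)^2 while the minimal polynomial of B is x - 4. The minimal polynomial is a similarity invariant, so A and B are not similar.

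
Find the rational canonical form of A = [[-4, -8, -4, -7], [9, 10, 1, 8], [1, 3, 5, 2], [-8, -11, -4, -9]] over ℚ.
The invariant factors of A (the non-unit diagonal entries of the Smith normal form of xI - A over ℚ[x]) are (x - 2)(x^3 + 4x + 4), each dividing the next. The characteristic polynomial is their product, (x - 2)(x^3 + 4x + 4).

The rational canonical form is the block-diagonal matrix of companion matrices C(f_i):
R = [[0, 0, 0, 8], [1, 0, 0, 4], [0, 1, 0, -4], [0, 0, 1, 2]].

Note the characteristic polynomial does not split into linear factors over ℚ, so A has no Jordan form over ℚ; the rational canonical form exists over any field.

R = [[0, 0, 0, 8], [1, 0, 0, 4], [0, 1, 0, -4], [0, 0, 1, 2]]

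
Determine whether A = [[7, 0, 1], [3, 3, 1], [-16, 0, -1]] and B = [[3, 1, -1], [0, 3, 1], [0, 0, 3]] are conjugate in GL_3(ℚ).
Two matrices over a field are similar if and only if they have the same invariant factors.

Both A and B have characteristic polynomial (x - 3)^3 and minimal polynomial (x - 3)^3. Computing further, both have invariant factors (x - 3)^3. Hence A and B are similar.

Yes.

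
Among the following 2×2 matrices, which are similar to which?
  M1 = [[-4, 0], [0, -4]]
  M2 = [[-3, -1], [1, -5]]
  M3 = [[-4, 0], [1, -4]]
2 classes: {M1}, {M2, M3}

Characteristic polynomials: χ_{M1} = (x + 4)^2, χ_{M2} = (x + 4)^2, χ_{M3} = (x + 4)^2.

{M1}: invariant factors x + 4, x + 4.

{M2, M3}: invariant factors (x + 4)^2.

Matrices are similar if and only if their invariant-factor lists agree; the partition into similarity classes is {M1}, {M2, M3}.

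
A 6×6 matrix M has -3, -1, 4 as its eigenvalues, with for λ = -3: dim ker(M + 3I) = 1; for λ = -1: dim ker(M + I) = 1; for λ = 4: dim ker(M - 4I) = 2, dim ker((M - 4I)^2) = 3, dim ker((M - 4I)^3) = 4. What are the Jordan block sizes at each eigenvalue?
λ = -3: successive nullity increments [1] count blocks of size ≥ k; block sizes are [1].
λ = -1: successive nullity increments [1] count blocks of size ≥ k; block sizes are [1].
λ = 4: successive nullity increments [2, 1, 1] count blocks of size ≥ k; block sizes are [3, 1].

Jordan blocks: (-3, 1), (-1, 1), (4, 3), (4, 1)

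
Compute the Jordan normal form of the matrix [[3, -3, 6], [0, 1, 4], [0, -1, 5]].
The characteristic polynomial is det(xI - A) = (x - 3)^3, so the eigenvalues are 3 (algebraic multiplicity 3).

For λ = 3: rank(A - 3I) = 1, rank((A - 3I)^2) = 0. The eigenspace has dimension 3 - 1 = 2, so there are 2 Jordan blocks; the rank sequence gives block sizes [2, 1].

Assembling the blocks gives the Jordan form J above.

J = [[3, 1, 0], [0, 3, 0], [0, 0, 3]]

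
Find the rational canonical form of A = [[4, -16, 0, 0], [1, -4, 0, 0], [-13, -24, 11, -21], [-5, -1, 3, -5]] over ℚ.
The invariant factors of A (the non-unit diagonal entries of the Smith normal form of xI - A over ℚ[x]) are x^2(x - 4)(x - 2), each dividing the next. The characteristic polynomial is their product, x^2(x - 4)(x - 2).

The rational canonical form is the block-diagonal matrix of companion matrices C(f_i):
R = [[0, 0, 0, 0], [1, 0, 0, 0], [0, 1, 0, -8], [0, 0, 1, 6]].

R = [[0, 0, 0, 0], [1, 0, 0, 0], [0, 1, 0, -8], [0, 0, 1, 6]]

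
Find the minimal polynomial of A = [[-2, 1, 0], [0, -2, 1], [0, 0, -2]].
The characteristic polynomial factors as (x + 2)^3. The minimal polynomial is ∏(x - λ)^{k_λ} where k_λ is the size of the largest Jordan block at λ.

For λ = -2: rank(A + 2I) = 2, and the largest Jordan block has size 3 (the smallest k with rank((A + 2I)^k) = rank((A + 2I)^(k+1))).

So m_A(x) = (x + 2)^3.

m_A(x) = (x + 2)^3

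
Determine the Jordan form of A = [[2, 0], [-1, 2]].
The characteristic polynomial is det(xI - A) = (x - 2)^2, so the eigenvalues are 2 (algebraic multiplicity 2).

For λ = 2: rank(A - 2I) = 1, rank((A - 2I)^2) = 0. The eigenspace has dimension 2 - 1 = 1, so there is 1 Jordan block; the rank sequence gives block sizes [2].

Assembling the blocks gives the Jordan form J above.

J = [[2, 1], [0, 2]]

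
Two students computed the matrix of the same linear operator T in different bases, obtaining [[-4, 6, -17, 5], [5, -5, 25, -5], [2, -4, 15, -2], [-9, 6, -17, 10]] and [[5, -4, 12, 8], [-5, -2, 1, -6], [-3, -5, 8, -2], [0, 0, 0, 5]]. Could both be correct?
Two matrices over a field are similar if and only if they have the same invariant factors.

Both A and B have characteristic polynomial (x - 5)^3(x - 1) and minimal polynomial (x - 5)^2(x - 1). Computing further, both have invariant factors x - 5, (x - 5)^2(x - 1). Hence A and B are similar.

Yes.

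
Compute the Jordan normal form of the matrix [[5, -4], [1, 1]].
The characteristic polynomial is det(xI - A) = (x - 3)^2, so the eigenvalues are 3 (algebraic multiplicity 2).

For λ = 3: rank(A - 3I) = 1, rank((A - 3I)^2) = 0. The eigenspace has dimension 2 - 1 = 1, so there is 1 Jordan block; the rank sequence gives block sizes [2].

Assembling the blocks gives the Jordan form J above.

J = [[3, 1], [0, 3]]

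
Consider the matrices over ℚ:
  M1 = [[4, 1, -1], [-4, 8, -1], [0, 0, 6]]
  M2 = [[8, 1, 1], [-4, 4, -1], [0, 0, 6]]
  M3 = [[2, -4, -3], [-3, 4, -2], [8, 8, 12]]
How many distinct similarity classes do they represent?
Characteristic polynomials: χ_{M1} = (x - 6)^3, χ_{M2} = (x - 6)^3, χ_{M3} = (x - 6)^3.

{M1, M2, M3}: invariant factors (x - 6)^3.

Matrices are similar if and only if their invariant-factor lists agree; the partition into similarity classes is {M1, M2, M3}.

1 class: {M1, M2, M3}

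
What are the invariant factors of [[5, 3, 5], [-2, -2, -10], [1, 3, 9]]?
x - 4, (x - 4)^2

The Jordan structure of A has elementary divisors (x - 4)^2, (x - 4). Arranging the block sizes at each eigenvalue in decreasing order and taking row products gives the invariant factors.

Invariant factors (smallest first, each dividing the next): x - 4, (x - 4)^2.

Check: the last factor (x - 4)^2 is the minimal polynomial, and the product (x - 4)^3 is the characteristic polynomial.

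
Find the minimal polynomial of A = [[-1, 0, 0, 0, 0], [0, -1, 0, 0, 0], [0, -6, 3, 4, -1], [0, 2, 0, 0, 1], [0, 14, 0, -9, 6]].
The characteristic polynomial factors as (x - 3)^3(x + 1)^2. The minimal polynomial is ∏(x - λ)^{k_λ} where k_λ is the size of the largest Jordan block at λ.

For λ = -1: rank(A + I) = 3, and the largest Jordan block has size 1 (the smallest k with rank((A + I)^k) = rank((A + I)^(k+1))).
For λ = 3: rank(A - 3I) = 4, and the largest Jordan block has size 3 (the smallest k with rank((A - 3I)^k) = rank((A - 3I)^(k+1))).

So m_A(x) = (x - 3)^3(x + 1).

m_A(x) = (x - 3)^3(x + 1)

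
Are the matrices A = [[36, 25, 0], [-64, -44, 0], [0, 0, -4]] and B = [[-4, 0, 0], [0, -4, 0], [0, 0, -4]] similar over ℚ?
Both have characteristic polynomial (x + 4)^3, but the minimal polynomial of A is (x + 4)^2 while the minimal polynomial of B is x + 4. The minimal polynomial is a similarity invariant, so A and B are not similar.

No.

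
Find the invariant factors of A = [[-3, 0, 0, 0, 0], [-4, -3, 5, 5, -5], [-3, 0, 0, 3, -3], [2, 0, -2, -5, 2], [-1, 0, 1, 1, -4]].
x + 3, (x + 3)^2, (x + 3)^2

The Jordan structure of A has elementary divisors (x + 3)^2, (x + 3)^2, (x + 3). Arranging the block sizes at each eigenvalue in decreasing order and taking row products gives the invariant factors.

Invariant factors (smallest first, each dividing the next): x + 3, (x + 3)^2, (x + 3)^2.

Check: the last factor (x + 3)^2 is the minimal polynomial, and the product (x + 3)^5 is the characteristic polynomial.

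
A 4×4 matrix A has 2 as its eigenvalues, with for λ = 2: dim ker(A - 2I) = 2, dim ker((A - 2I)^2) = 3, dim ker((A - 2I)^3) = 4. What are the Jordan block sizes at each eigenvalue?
λ = 2: successive nullity increments [2, 1, 1] count blocks of size ≥ k; block sizes are [3, 1].

Jordan blocks: (2, 3), (2, 1)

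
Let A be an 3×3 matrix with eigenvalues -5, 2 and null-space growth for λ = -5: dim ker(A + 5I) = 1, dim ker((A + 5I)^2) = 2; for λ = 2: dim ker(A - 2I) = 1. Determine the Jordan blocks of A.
λ = -5: successive nullity increments [1, 1] count blocks of size ≥ k; block sizes are [2].
λ = 2: successive nullity increments [1] count blocks of size ≥ k; block sizes are [1].

Jordan blocks: (-5, 2), (2, 1)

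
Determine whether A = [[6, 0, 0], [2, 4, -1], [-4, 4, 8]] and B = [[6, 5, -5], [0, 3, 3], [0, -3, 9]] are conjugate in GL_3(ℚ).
Yes.

Two matrices over a field are similar if and only if they have the same invariant factors.

Both A and B have characteristic polynomial (x - 6)^3 and minimal polynomial (x - 6)^2. Computing further, both have invariant factors x - 6, (x - 6)^2. Hence A and B are similar.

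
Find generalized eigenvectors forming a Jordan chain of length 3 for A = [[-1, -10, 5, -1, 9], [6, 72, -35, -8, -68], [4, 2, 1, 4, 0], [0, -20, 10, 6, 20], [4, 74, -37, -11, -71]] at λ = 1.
v_1 = [[2, 1, -3, -2, 3]]^T, v_2 = [[0, 0, 2, 0, -1]]^T, v_3 = [[1, -2, 0, 0, -2]]^T

We seek v_1 ∈ ker((A - I)^3) \ ker((A - I)^2), then set v_{i+1} = (A - I) v_i.

One such chain is v_1 = [[2, 1, -3, -2, 3]]^T, v_2 = [[0, 0, 2, 0, -1]]^T, v_3 = [[1, -2, 0, 0, -2]]^T. Check: (A - I) v_3 = [[0, 0, 0, 0, 0]]^T = 0.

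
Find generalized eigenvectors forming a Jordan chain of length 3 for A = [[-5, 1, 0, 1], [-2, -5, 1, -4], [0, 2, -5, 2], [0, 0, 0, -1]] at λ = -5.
v_1 = [[0, 0, 1, 0]]^T, v_2 = [[0, 1, 0, 0]]^T, v_3 = [[1, 0, 2, 0]]^T

We seek v_1 ∈ ker((A + 5I)^3) \ ker((A + 5I)^2), then set v_{i+1} = (A + 5I) v_i.

One such chain is v_1 = [[0, 0, 1, 0]]^T, v_2 = [[0, 1, 0, 0]]^T, v_3 = [[1, 0, 2, 0]]^T. Check: (A + 5I) v_3 = [[0, 0, 0, 0]]^T = 0.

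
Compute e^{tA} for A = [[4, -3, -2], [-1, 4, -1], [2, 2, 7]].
e^{tA} = [[(1 - t)*e^{5*t}, t*(t - 3)*e^{5*t}, t*(t - 4)*e^{5*t}/2], [-t*e^{5*t}, (t^2 - t + 1)*e^{5*t}, t*(t - 2)*e^{5*t}/2], [2*t*e^{5*t}, 2*t*(1 - t)*e^{5*t}, (-t^2 + 2*t + 1)*e^{5*t}]]

A has Jordan form J = [[5, 1, 0], [0, 5, 1], [0, 0, 5]] with A = PJP^{-1}, so e^{tA} = P e^{tJ} P^{-1}.

For a Jordan block J_k(λ), e^{tJ_k(λ)} = e^{λt} · (I + tN + t^2 N^2/2! + ... + t^{k-1} N^{k-1}/(k-1)!) where N is the nilpotent superdiagonal part.

Assembling the blocks and conjugating back gives the entries of e^{tA} as shown above.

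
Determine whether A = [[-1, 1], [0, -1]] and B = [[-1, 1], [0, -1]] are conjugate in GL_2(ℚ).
Yes.

Two matrices over a field are similar if and only if they have the same invariant factors.

Both A and B have characteristic polynomial (x + 1)^2 and minimal polynomial (x + 1)^2. Computing further, both have invariant factors (x + 1)^2. Hence A and B are similar.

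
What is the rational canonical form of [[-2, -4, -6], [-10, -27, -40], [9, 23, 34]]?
R = [[0, 0, -2], [1, 0, -2], [0, 1, 5]]

The invariant factors of A (the non-unit diagonal entries of the Smith normal form of xI - A over ℚ[x]) are (x - 1)(x^2 - 4x - 2), each dividing the next. The characteristic polynomial is their product, (x - 1)(x^2 - 4x - 2).

The rational canonical form is the block-diagonal matrix of companion matrices C(f_i):
R = [[0, 0, -2], [1, 0, -2], [0, 1, 5]].

Note the characteristic polynomial does not split into linear factors over ℚ, so A has no Jordan form over ℚ; the rational canonical form exists over any field.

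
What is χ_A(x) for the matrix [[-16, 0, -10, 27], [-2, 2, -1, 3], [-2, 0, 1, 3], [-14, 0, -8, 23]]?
χ_A(x) = (x - 3)^2(x - 2)^2

xI - A = [[x + 16, 0, 10, -27], [2, x - 2, 1, -3], [2, 0, x - 1, -3], [14, 0, 8, x - 23]].

Expanding det(xI - A) along the first row:
det(xI - A) = + (x + 16)·det([[x - 2, 1, -3], [0, x - 1, -3], [0, 8, x - 23]]) - (0)·det([[2, 1, -3], [2, x - 1, -3], [14, 8, x - 23]]) + (10)·det([[2, x - 2, -3], [2, 0, -3], [14, 0, x - 23]]) - (-27)·det([[2, x - 2, 1], [2, 0, x - 1], [14, 0, 8]]).

Evaluating gives χ_A(x) = x^4 - 10x^3 + 37x^2 - 60x + 36 = (x - 3)^2(x - 2)^2.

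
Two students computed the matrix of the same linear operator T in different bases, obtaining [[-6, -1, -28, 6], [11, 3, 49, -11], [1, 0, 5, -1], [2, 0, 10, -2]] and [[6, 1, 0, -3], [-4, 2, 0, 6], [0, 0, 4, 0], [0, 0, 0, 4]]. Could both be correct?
trace(A) = 0 but trace(B) = 16. The trace is a similarity invariant, so A and B are not similar.

No.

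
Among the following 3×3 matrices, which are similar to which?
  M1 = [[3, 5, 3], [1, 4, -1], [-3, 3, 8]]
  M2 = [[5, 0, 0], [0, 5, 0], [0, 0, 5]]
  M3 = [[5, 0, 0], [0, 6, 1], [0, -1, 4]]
3 classes: {M1}, {M2}, {M3}

Characteristic polynomials: χ_{M1} = (x - 5)^3, χ_{M2} = (x - 5)^3, χ_{M3} = (x - 5)^3.

{M1}: invariant factors (x - 5)^3.

{M2}: invariant factors x - 5, x - 5, x - 5.

{M3}: invariant factors x - 5, (x - 5)^2.

Matrices are similar if and only if their invariant-factor lists agree; the partition into similarity classes is {M1}, {M2}, {M3}.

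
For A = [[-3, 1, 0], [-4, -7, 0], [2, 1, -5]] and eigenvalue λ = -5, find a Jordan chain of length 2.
We seek v_1 ∈ ker((A + 5I)^2) \ ker(A + 5I), then set v_{i+1} = (A + 5I) v_i.

One such chain is v_1 = [[0, 1, 0]]^T, v_2 = [[1, -2, 1]]^T. Check: (A + 5I) v_2 = [[0, 0, 0]]^T = 0.

v_1 = [[0, 1, 0]]^T, v_2 = [[1, -2, 1]]^T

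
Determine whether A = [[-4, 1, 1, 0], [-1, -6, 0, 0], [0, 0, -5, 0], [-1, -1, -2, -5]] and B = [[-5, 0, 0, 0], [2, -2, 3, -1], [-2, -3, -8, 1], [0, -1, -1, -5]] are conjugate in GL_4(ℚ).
Two matrices over a field are similar if and only if they have the same invariant factors.

Both A and B have characteristic polynomial (x + 5)^4 and minimal polynomial (x + 5)^3. Computing further, both have invariant factors x + 5, (x + 5)^3. Hence A and B are similar.

Yes.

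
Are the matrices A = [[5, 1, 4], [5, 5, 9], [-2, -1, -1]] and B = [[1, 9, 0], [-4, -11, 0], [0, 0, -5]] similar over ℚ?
No.

trace(A) = 9 but trace(B) = -15. The trace is a similarity invariant, so A and B are not similar.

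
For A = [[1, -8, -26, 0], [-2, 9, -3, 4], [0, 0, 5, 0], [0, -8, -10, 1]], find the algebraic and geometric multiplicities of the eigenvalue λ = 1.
algebraic multiplicity 1, geometric multiplicity 1

The characteristic polynomial is (x - 5)^3(x - 1), so the factor x - 1 appears with exponent 1: the algebraic multiplicity is 1.

rank(A - I) = 3, so the eigenspace has dimension 4 - 3 = 1: the geometric multiplicity is 1.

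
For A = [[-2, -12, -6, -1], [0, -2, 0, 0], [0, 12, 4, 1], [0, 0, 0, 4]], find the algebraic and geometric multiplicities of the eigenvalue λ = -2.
algebraic multiplicity 2, geometric multiplicity 2

The characteristic polynomial is (x - 4)^2(x + 2)^2, so the factor x + 2 appears with exponent 2: the algebraic multiplicity is 2.

rank(A + 2I) = 2, so the eigenspace has dimension 4 - 2 = 2: the geometric multiplicity is 2.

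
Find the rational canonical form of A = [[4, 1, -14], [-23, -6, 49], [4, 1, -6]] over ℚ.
R = [[0, 0, -8], [1, 0, -18], [0, 1, -8]]

The invariant factors of A (the non-unit diagonal entries of the Smith normal form of xI - A over ℚ[x]) are (x + 4)(x^2 + 4x + 2), each dividing the next. The characteristic polynomial is their product, (x + 4)(x^2 + 4x + 2).

The rational canonical form is the block-diagonal matrix of companion matrices C(f_i):
R = [[0, 0, -8], [1, 0, -18], [0, 1, -8]].

Note the characteristic polynomial does not split into linear factors over ℚ, so A has no Jordan form over ℚ; the rational canonical form exists over any field.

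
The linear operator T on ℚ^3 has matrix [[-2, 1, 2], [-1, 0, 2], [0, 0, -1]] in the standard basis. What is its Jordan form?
J = [[-1, 1, 0], [0, -1, 0], [0, 0, -1]]

The characteristic polynomial is det(xI - A) = (x + 1)^3, so the eigenvalues are -1 (algebraic multiplicity 3).

For λ = -1: rank(A + I) = 1, rank((A + I)^2) = 0. The eigenspace has dimension 3 - 1 = 2, so there are 2 Jordan blocks; the rank sequence gives block sizes [2, 1].

Assembling the blocks gives the Jordan form J above.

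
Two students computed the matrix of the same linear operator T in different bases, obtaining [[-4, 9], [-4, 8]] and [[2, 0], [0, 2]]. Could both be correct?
No.

Both have characteristic polynomial (x - 2)^2, but the minimal polynomial of A is (x - 2)^2 while the minimal polynomial of B is x - 2. The minimal polynomial is a similarity invariant, so A and B are not similar.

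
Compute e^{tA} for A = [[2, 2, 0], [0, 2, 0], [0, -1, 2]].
e^{tA} = [[e^{2*t}, 2*t*e^{2*t}, 0], [0, e^{2*t}, 0], [0, -t*e^{2*t}, e^{2*t}]]

A has Jordan form J = [[2, 1, 0], [0, 2, 0], [0, 0, 2]] with A = PJP^{-1}, so e^{tA} = P e^{tJ} P^{-1}.

For a Jordan block J_k(λ), e^{tJ_k(λ)} = e^{λt} · (I + tN + t^2 N^2/2! + ... + t^{k-1} N^{k-1}/(k-1)!) where N is the nilpotent superdiagonal part.

Assembling the blocks and conjugating back gives the entries of e^{tA} as shown above.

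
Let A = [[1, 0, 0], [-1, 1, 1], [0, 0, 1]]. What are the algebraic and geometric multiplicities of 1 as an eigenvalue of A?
algebraic multiplicity 3, geometric multiplicity 2

The characteristic polynomial is (x - 1)^3, so the factor x - 1 appears with exponent 3: the algebraic multiplicity is 3.

rank(A - I) = 1, so the eigenspace has dimension 3 - 1 = 2: the geometric multiplicity is 2.

Since 2 < 3, A is not diagonalizable.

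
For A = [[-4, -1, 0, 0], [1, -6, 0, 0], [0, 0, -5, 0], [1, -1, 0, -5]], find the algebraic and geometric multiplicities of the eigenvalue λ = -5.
The characteristic polynomial is (x + 5)^4, so the factor x + 5 appears with exponent 4: the algebraic multiplicity is 4.

rank(A + 5I) = 1, so the eigenspace has dimension 4 - 1 = 3: the geometric multiplicity is 3.

Since 3 < 4, A is not diagonalizable.

algebraic multiplicity 4, geometric multiplicity 3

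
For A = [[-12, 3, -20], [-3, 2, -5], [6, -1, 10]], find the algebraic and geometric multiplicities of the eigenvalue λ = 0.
The characteristic polynomial is x^3, so the factor x appears with exponent 3: the algebraic multiplicity is 3.

rank(A) = 2, so the eigenspace has dimension 3 - 2 = 1: the geometric multiplicity is 1.

Since 1 < 3, A is not diagonalizable.

algebraic multiplicity 3, geometric multiplicity 1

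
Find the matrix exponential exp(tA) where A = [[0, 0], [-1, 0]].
A has Jordan form J = [[0, 1], [0, 0]] with A = PJP^{-1}, so e^{tA} = P e^{tJ} P^{-1}.

For a Jordan block J_k(λ), e^{tJ_k(λ)} = e^{λt} · (I + tN + t^2 N^2/2! + ... + t^{k-1} N^{k-1}/(k-1)!) where N is the nilpotent superdiagonal part.

Assembling the blocks and conjugating back gives the entries of e^{tA} as shown above.

e^{tA} = [[1, 0], [-t, 1]]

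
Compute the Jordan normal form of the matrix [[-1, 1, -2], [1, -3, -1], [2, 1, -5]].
J = [[-3, 1, 0], [0, -3, 1], [0, 0, -3]]

The characteristic polynomial is det(xI - A) = (x + 3)^3, so the eigenvalues are -3 (algebraic multiplicity 3).

For λ = -3: rank(A + 3I) = 2, rank((A + 3I)^2) = 1, rank((A + 3I)^3) = 0. The eigenspace has dimension 3 - 2 = 1, so there is 1 Jordan block; the rank sequence gives block sizes [3].

Assembling the blocks gives the Jordan form J above.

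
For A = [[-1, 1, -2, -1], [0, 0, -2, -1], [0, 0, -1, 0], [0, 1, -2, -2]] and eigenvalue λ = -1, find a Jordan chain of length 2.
v_1 = [[0, 1, 0, 0]]^T, v_2 = [[1, 1, 0, 1]]^T

We seek v_1 ∈ ker((A + I)^2) \ ker(A + I), then set v_{i+1} = (A + I) v_i.

One such chain is v_1 = [[0, 1, 0, 0]]^T, v_2 = [[1, 1, 0, 1]]^T. Check: (A + I) v_2 = [[0, 0, 0, 0]]^T = 0.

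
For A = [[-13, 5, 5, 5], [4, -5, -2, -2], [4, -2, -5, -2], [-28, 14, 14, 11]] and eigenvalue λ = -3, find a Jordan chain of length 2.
v_1 = [[0, 1, 0, 0]]^T, v_2 = [[5, -2, -2, 14]]^T

We seek v_1 ∈ ker((A + 3I)^2) \ ker(A + 3I), then set v_{i+1} = (A + 3I) v_i.

One such chain is v_1 = [[0, 1, 0, 0]]^T, v_2 = [[5, -2, -2, 14]]^T. Check: (A + 3I) v_2 = [[0, 0, 0, 0]]^T = 0.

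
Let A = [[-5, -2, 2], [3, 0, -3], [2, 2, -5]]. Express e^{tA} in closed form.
A has Jordan form J = [[-4, 0, 0], [0, -3, 0], [0, 0, -3]] with A = PJP^{-1}, so e^{tA} = P e^{tJ} P^{-1}.

For a Jordan block J_k(λ), e^{tJ_k(λ)} = e^{λt} · (I + tN + t^2 N^2/2! + ... + t^{k-1} N^{k-1}/(k-1)!) where N is the nilpotent superdiagonal part.

Assembling the blocks and conjugating back gives the entries of e^{tA} as shown above.

e^{tA} = [[(2 - e^{t})*e^{-4*t}, 2*(1 - e^{t})*e^{-4*t}, (2*e^{t} - 2)*e^{-4*t}], [(3*e^{t} - 3)*e^{-4*t}, (4*e^{t} - 3)*e^{-4*t}, 3*(1 - e^{t})*e^{-4*t}], [(2*e^{t} - 2)*e^{-4*t}, (2*e^{t} - 2)*e^{-4*t}, (2 - e^{t})*e^{-4*t}]]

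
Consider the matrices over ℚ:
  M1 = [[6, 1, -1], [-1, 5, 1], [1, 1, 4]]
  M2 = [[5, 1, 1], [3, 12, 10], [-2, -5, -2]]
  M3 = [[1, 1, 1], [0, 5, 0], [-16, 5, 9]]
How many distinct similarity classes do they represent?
Characteristic polynomials: χ_{M1} = (x - 5)^3, χ_{M2} = (x - 5)^3, χ_{M3} = (x - 5)^3.

{M1, M2, M3}: invariant factors (x - 5)^3.

Matrices are similar if and only if their invariant-factor lists agree; the partition into similarity classes is {M1, M2, M3}.

1 class: {M1, M2, M3}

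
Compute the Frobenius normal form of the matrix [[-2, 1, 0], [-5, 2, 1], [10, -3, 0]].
R = [[0, 0, 4], [1, 0, -4], [0, 1, 0]]

The invariant factors of A (the non-unit diagonal entries of the Smith normal form of xI - A over ℚ[x]) are x^3 + 4x - 4, each dividing the next. The characteristic polynomial is their product, x^3 + 4x - 4.

The rational canonical form is the block-diagonal matrix of companion matrices C(f_i):
R = [[0, 0, 4], [1, 0, -4], [0, 1, 0]].

Note the characteristic polynomial does not split into linear factors over ℚ, so A has no Jordan form over ℚ; the rational canonical form exists over any field.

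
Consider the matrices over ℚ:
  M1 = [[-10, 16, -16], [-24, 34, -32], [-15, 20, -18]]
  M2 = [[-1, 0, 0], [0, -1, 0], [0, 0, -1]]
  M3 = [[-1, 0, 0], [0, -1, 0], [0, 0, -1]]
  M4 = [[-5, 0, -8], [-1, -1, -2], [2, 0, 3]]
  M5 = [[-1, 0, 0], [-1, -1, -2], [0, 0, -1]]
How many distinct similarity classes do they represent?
Characteristic polynomials: χ_{M1} = (x - 2)^3, χ_{M2} = (x + 1)^3, χ_{M3} = (x + 1)^3, χ_{M4} = (x + 1)^3, χ_{M5} = (x + 1)^3.

{M1}: invariant factors x - 2, (x - 2)^2.

{M2, M3}: invariant factors x + 1, x + 1, x + 1.

{M4, M5}: invariant factors x + 1, (x + 1)^2.

Matrices are similar if and only if their invariant-factor lists agree; the partition into similarity classes is {M1}, {M2, M3}, {M4, M5}.

3 classes: {M1}, {M2, M3}, {M4, M5}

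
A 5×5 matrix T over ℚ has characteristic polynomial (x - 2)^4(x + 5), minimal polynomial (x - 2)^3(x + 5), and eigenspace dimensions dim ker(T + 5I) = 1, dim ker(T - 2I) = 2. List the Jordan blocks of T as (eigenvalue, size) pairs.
Jordan blocks: (-5, 1), (2, 3), (2, 1)

λ = -5: algebraic multiplicity 1 (exponent in χ_T), largest block size 1 (exponent in m_T), 1 block (geometric multiplicity). This forces block sizes [1].
λ = 2: algebraic multiplicity 4 (exponent in χ_T), largest block size 3 (exponent in m_T), 2 blocks (geometric multiplicity). These force block sizes [3, 1].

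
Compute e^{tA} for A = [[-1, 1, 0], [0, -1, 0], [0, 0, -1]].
e^{tA} = [[e^{-t}, t*e^{-t}, 0], [0, e^{-t}, 0], [0, 0, e^{-t}]]

A has Jordan form J = [[-1, 1, 0], [0, -1, 0], [0, 0, -1]] with A = PJP^{-1}, so e^{tA} = P e^{tJ} P^{-1}.

For a Jordan block J_k(λ), e^{tJ_k(λ)} = e^{λt} · (I + tN + t^2 N^2/2! + ... + t^{k-1} N^{k-1}/(k-1)!) where N is the nilpotent superdiagonal part.

Assembling the blocks and conjugating back gives the entries of e^{tA} as shown above.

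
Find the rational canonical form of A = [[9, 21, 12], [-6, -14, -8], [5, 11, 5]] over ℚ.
R = [[0, 0, 0], [1, 0, -3], [0, 1, 0]]

The invariant factors of A (the non-unit diagonal entries of the Smith normal form of xI - A over ℚ[x]) are x(x^2 + 3), each dividing the next. The characteristic polynomial is their product, x(x^2 + 3).

The rational canonical form is the block-diagonal matrix of companion matrices C(f_i):
R = [[0, 0, 0], [1, 0, -3], [0, 1, 0]].

Note the characteristic polynomial does not split into linear factors over ℚ, so A has no Jordan form over ℚ; the rational canonical form exists over any field.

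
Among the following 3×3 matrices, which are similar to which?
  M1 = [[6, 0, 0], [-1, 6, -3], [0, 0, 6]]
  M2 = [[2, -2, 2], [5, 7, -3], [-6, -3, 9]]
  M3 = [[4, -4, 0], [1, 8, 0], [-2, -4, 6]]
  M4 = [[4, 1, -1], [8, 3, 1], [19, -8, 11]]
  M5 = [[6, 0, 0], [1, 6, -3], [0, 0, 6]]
Characteristic polynomials: χ_{M1} = (x - 6)^3, χ_{M2} = (x - 6)^3, χ_{M3} = (x - 6)^3, χ_{M4} = (x - 6)^3, χ_{M5} = (x - 6)^3.

{M1, M3, M5}: invariant factors x - 6, (x - 6)^2.

{M2, M4}: invariant factors (x - 6)^3.

Matrices are similar if and only if their invariant-factor lists agree; the partition into similarity classes is {M1, M3, M5}, {M2, M4}.

2 classes: {M1, M3, M5}, {M2, M4}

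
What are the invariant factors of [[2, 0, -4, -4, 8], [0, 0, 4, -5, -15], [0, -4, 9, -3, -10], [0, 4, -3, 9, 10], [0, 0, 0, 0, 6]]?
The Jordan structure of A has elementary divisors (x - 2), (x - 6)^3, (x - 6). Arranging the block sizes at each eigenvalue in decreasing order and taking row products gives the invariant factors.

Invariant factors (smallest first, each dividing the next): x - 6, (x - 6)^3(x - 2).

Check: the last factor (x - 6)^3(x - 2) is the minimal polynomial, and the product (x - 6)^4(x - 2) is the characteristic polynomial.

x - 6, (x - 6)^3(x - 2)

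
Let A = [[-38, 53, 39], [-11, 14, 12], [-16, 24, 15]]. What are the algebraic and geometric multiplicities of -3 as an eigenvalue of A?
The characteristic polynomial is (x + 3)^3, so the factor x + 3 appears with exponent 3: the algebraic multiplicity is 3.

rank(A + 3I) = 2, so the eigenspace has dimension 3 - 2 = 1: the geometric multiplicity is 1.

Since 1 < 3, A is not diagonalizable.

algebraic multiplicity 3, geometric multiplicity 1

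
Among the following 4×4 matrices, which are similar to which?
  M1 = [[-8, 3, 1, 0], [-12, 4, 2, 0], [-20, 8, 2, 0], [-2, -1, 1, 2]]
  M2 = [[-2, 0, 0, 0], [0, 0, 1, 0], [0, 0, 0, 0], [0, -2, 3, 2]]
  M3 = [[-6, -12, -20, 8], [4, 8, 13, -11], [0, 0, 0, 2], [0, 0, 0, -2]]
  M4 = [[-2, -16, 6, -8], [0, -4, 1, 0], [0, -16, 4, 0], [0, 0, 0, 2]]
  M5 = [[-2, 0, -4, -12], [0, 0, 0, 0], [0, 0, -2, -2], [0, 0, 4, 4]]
2 classes: {M1, M2, M3, M4}, {M5}

Characteristic polynomials: χ_{M1} = x^2(x - 2)(x + 2), χ_{M2} = x^2(x - 2)(x + 2), χ_{M3} = x^2(x - 2)(x + 2), χ_{M4} = x^2(x - 2)(x + 2), χ_{M5} = x^2(x - 2)(x + 2).

{M1, M2, M3, M4}: invariant factors x^2(x - 2)(x + 2).

{M5}: invariant factors x, x(x - 2)(x + 2).

Matrices are similar if and only if their invariant-factor lists agree; the partition into similarity classes is {M1, M2, M3, M4}, {M5}.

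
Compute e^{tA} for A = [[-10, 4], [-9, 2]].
A has Jordan form J = [[-4, 1], [0, -4]] with A = PJP^{-1}, so e^{tA} = P e^{tJ} P^{-1}.

For a Jordan block J_k(λ), e^{tJ_k(λ)} = e^{λt} · (I + tN + t^2 N^2/2! + ... + t^{k-1} N^{k-1}/(k-1)!) where N is the nilpotent superdiagonal part.

Assembling the blocks and conjugating back gives the entries of e^{tA} as shown above.

e^{tA} = [[(1 - 6*t)*e^{-4*t}, 4*t*e^{-4*t}], [-9*t*e^{-4*t}, (6*t + 1)*e^{-4*t}]]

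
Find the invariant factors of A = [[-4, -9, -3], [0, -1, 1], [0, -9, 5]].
(x - 2)^2(x + 4)

The Jordan structure of A has elementary divisors (x + 4), (x - 2)^2. Arranging the block sizes at each eigenvalue in decreasing order and taking row products gives the invariant factors.

Invariant factors (smallest first, each dividing the next): (x - 2)^2(x + 4).

Check: the last factor (x - 2)^2(x + 4) is the minimal polynomial, and the product (x - 2)^2(x + 4) is the characteristic polynomial.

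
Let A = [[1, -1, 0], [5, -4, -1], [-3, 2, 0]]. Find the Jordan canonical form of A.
J = [[-1, 1, 0], [0, -1, 1], [0, 0, -1]]

The characteristic polynomial is det(xI - A) = (x + 1)^3, so the eigenvalues are -1 (algebraic multiplicity 3).

For λ = -1: rank(A + I) = 2, rank((A + I)^2) = 1, rank((A + I)^3) = 0. The eigenspace has dimension 3 - 2 = 1, so there is 1 Jordan block; the rank sequence gives block sizes [3].

Assembling the blocks gives the Jordan form J above.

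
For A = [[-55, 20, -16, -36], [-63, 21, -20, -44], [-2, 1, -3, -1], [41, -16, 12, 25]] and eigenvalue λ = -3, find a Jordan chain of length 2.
We seek v_1 ∈ ker((A + 3I)^2) \ ker(A + 3I), then set v_{i+1} = (A + 3I) v_i.

One such chain is v_1 = [[1, 1, 0, -1]]^T, v_2 = [[4, 5, 0, -3]]^T. Check: (A + 3I) v_2 = [[0, 0, 0, 0]]^T = 0.

v_1 = [[1, 1, 0, -1]]^T, v_2 = [[4, 5, 0, -3]]^T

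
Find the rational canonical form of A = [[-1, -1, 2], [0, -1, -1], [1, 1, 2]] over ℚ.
The invariant factors of A (the non-unit diagonal entries of the Smith normal form of xI - A over ℚ[x]) are x^3 - 4x - 4, each dividing the next. The characteristic polynomial is their product, x^3 - 4x - 4.

The rational canonical form is the block-diagonal matrix of companion matrices C(f_i):
R = [[0, 0, 4], [1, 0, 4], [0, 1, 0]].

Note the characteristic polynomial does not split into linear factors over ℚ, so A has no Jordan form over ℚ; the rational canonical form exists over any field.

R = [[0, 0, 4], [1, 0, 4], [0, 1, 0]]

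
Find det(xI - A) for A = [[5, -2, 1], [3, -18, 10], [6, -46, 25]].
χ_A(x) = (x - 5)^2(x - 2)

xI - A = [[x - 5, 2, -1], [-3, x + 18, -10], [-6, 46, x - 25]].

Expanding det(xI - A) along the first row:
det(xI - A) = + (x - 5)·det([[x + 18, -10], [46, x - 25]]) - (2)·det([[-3, -10], [-6, x - 25]]) + (-1)·det([[-3, x + 18], [-6, 46]]).

Evaluating gives χ_A(x) = x^3 - 12x^2 + 45x - 50 = (x - 5)^2(x - 2).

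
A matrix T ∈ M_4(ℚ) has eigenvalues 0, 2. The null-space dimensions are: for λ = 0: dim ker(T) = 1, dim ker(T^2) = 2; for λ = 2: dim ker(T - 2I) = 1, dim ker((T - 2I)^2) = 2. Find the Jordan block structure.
Jordan blocks: (0, 2), (2, 2)

λ = 0: successive nullity increments [1, 1] count blocks of size ≥ k; block sizes are [2].
λ = 2: successive nullity increments [1, 1] count blocks of size ≥ k; block sizes are [2].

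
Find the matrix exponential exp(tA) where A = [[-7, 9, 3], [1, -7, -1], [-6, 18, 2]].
e^{tA} = [[(1 - 3*t)*e^{-4*t}, 9*t*e^{-4*t}, 3*t*e^{-4*t}], [t*e^{-4*t}, (1 - 3*t)*e^{-4*t}, -t*e^{-4*t}], [-6*t*e^{-4*t}, 18*t*e^{-4*t}, (6*t + 1)*e^{-4*t}]]

A has Jordan form J = [[-4, 1, 0], [0, -4, 0], [0, 0, -4]] with A = PJP^{-1}, so e^{tA} = P e^{tJ} P^{-1}.

For a Jordan block J_k(λ), e^{tJ_k(λ)} = e^{λt} · (I + tN + t^2 N^2/2! + ... + t^{k-1} N^{k-1}/(k-1)!) where N is the nilpotent superdiagonal part.

Assembling the blocks and conjugating back gives the entries of e^{tA} as shown above.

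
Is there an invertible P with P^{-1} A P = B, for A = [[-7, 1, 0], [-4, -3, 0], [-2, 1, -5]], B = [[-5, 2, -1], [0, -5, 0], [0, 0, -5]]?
Two matrices over a field are similar if and only if they have the same invariant factors.

Both A and B have characteristic polynomial (x + 5)^3 and minimal polynomial (x + 5)^2. Computing further, both have invariant factors x + 5, (x + 5)^2. Hence A and B are similar.

Yes.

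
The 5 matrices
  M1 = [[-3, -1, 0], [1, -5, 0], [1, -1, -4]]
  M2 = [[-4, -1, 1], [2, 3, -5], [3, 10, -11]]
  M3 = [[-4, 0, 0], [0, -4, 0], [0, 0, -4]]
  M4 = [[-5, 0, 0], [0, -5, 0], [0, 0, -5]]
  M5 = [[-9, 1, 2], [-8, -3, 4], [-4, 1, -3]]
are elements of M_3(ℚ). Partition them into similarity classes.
Characteristic polynomials: χ_{M1} = (x + 4)^3, χ_{M2} = (x + 4)^3, χ_{M3} = (x + 4)^3, χ_{M4} = (x + 5)^3, χ_{M5} = (x + 5)^3.

{M1}: invariant factors x + 4, (x + 4)^2.

{M2}: invariant factors (x + 4)^3.

{M3}: invariant factors x + 4, x + 4, x + 4.

{M4}: invariant factors x + 5, x + 5, x + 5.

{M5}: invariant factors x + 5, (x + 5)^2.

Matrices are similar if and only if their invariant-factor lists agree; the partition into similarity classes is {M1}, {M2}, {M3}, {M4}, {M5}.

5 classes: {M1}, {M2}, {M3}, {M4}, {M5}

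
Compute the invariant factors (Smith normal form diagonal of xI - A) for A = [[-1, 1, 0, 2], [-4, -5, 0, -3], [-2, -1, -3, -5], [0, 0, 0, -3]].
x + 3, (x + 3)^3

The Jordan structure of A has elementary divisors (x + 3)^3, (x + 3). Arranging the block sizes at each eigenvalue in decreasing order and taking row products gives the invariant factors.

Invariant factors (smallest first, each dividing the next): x + 3, (x + 3)^3.

Check: the last factor (x + 3)^3 is the minimal polynomial, and the product (x + 3)^4 is the characteristic polynomial.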